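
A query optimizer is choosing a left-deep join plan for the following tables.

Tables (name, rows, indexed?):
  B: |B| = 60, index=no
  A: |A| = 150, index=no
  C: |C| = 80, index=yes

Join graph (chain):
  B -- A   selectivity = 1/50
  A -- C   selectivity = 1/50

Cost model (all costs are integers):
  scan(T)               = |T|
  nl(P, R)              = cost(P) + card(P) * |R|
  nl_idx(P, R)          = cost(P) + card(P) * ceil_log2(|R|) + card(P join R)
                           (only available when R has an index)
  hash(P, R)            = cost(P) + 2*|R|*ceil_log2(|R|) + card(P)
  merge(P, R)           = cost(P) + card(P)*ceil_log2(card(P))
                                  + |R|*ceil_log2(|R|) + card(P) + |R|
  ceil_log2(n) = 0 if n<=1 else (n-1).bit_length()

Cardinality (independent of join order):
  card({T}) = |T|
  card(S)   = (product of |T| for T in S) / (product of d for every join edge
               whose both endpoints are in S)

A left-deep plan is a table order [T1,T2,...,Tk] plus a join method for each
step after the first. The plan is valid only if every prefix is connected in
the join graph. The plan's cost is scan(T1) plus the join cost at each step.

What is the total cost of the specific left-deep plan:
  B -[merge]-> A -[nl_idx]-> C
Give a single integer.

3378

step 1: scan B: cost=60, card=60
step 2: join A via merge
    card(P join A) = 60*150/(50) = 180
    cost = 60 + 60*6 + 150*8 + 60 + 150 = 1830
step 3: join C via nl_idx
    card(P join C) = 180*80/(50) = 288
    cost = 1830 + 180*7 + 288 = 3378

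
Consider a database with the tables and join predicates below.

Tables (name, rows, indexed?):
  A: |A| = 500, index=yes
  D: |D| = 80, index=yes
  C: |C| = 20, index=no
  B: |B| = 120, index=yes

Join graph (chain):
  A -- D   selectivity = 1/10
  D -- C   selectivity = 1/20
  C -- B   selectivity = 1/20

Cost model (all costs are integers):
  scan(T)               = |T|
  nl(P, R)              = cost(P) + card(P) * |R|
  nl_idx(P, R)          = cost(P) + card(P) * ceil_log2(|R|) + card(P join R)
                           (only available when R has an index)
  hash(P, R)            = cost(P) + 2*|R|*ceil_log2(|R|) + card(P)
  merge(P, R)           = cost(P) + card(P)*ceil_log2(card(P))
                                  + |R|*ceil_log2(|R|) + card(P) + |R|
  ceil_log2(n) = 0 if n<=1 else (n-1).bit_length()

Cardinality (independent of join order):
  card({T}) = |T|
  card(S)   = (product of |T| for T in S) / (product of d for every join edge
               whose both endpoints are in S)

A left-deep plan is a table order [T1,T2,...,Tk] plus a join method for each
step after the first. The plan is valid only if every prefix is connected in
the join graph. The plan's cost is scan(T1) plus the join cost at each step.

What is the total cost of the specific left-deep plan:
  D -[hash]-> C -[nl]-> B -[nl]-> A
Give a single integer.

step 1: scan D: cost=80, card=80
step 2: join C via hash
    card(P join C) = 80*20/(20) = 80
    cost = 80 + 2*20*5 + 80 = 360
step 3: join B via nl
    card(P join B) = 80*120/(20) = 480
    cost = 360 + 80*120 = 9960
step 4: join A via nl
    card(P join A) = 480*500/(10) = 24000
    cost = 9960 + 480*500 = 249960

249960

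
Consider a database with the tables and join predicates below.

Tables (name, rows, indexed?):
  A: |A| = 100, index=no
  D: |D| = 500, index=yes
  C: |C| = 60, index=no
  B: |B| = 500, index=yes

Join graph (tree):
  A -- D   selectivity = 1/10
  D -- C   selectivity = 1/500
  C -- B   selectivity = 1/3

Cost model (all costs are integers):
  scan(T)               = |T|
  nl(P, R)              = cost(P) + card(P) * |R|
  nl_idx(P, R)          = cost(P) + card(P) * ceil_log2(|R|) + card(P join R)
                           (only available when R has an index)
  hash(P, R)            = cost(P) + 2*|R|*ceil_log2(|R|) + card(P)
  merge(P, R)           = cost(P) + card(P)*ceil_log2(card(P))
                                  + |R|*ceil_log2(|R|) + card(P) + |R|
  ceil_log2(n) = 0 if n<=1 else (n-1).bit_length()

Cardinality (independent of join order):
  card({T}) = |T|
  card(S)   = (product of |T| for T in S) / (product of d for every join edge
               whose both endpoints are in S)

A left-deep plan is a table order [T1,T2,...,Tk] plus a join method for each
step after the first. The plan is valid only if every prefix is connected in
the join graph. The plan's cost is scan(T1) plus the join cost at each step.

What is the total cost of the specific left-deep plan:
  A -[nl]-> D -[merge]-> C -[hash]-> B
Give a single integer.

130120

step 1: scan A: cost=100, card=100
step 2: join D via nl
    card(P join D) = 100*500/(10) = 5000
    cost = 100 + 100*500 = 50100
step 3: join C via merge
    card(P join C) = 5000*60/(500) = 600
    cost = 50100 + 5000*13 + 60*6 + 5000 + 60 = 120520
step 4: join B via hash
    card(P join B) = 600*500/(3) = 100000
    cost = 120520 + 2*500*9 + 600 = 130120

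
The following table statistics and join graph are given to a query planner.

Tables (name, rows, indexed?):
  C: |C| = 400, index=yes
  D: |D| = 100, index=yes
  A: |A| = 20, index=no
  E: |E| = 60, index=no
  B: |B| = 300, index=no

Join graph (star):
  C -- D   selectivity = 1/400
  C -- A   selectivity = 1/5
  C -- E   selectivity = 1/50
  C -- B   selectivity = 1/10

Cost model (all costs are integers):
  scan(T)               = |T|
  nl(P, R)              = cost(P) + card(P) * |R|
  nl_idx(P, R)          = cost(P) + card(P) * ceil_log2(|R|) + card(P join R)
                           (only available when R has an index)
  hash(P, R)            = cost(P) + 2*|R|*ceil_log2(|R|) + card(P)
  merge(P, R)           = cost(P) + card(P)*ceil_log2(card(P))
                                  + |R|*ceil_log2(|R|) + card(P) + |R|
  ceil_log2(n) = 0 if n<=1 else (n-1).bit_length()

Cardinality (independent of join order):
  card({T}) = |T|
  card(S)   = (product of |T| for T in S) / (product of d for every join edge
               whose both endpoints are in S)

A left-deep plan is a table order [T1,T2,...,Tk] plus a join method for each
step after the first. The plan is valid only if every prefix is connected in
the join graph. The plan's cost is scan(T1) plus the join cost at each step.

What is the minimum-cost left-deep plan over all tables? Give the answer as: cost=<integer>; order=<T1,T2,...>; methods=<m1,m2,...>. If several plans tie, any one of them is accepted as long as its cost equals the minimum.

cost=8120; order=D,C,E,A,B; methods=nl_idx,hash,hash,hash

Selinger DP (subsets sized 1..n):
  {C}: scan cost=400, card=400
  {D}: scan cost=100, card=100
  {A}: scan cost=20, card=20
  {E}: scan cost=60, card=60
  {B}: scan cost=300, card=300
  {CD}: card=100; try (C,nl_idx)→1100, (D,hash)→2200, (D,nl_idx)→3300, (C,merge)→4900, (D,merge)→5200, (C,hash)→7400 …(+2); best=1100 via (C,nl_idx)
  {AC}: card=1600; try (A,hash)→1000, (C,nl_idx)→1800, (C,merge)→4140, (A,merge)→4520, (C,hash)→7240, (C,nl)→8020 …(+1); best=1000 via (A,hash)
  {CE}: card=480; try (C,nl_idx)→1080, (E,hash)→1520, (C,merge)→4480, (E,merge)→4820, (C,hash)→7320, (C,nl)→24060 …(+1); best=1080 via (C,nl_idx)
  {BC}: card=12000; try (B,hash)→6200, (C,merge)→7300, (B,merge)→7400, (C,hash)→7800, (C,nl_idx)→15000, (C,nl)→120300 …(+1); best=6200 via (B,hash)
  {ACD}: card=400; try (A,hash)→1400, (A,merge)→2020, (A,nl)→3100, (D,hash)→4000, (D,nl_idx)→12600, (D,merge)→21000 …(+1); best=1400 via (A,hash)
  {CDE}: card=120; try (E,hash)→1920, (E,merge)→2320, (D,hash)→2960, (D,nl_idx)→4560, (D,merge)→6680, (E,nl)→7100 …(+1); best=1920 via (E,hash)
  {BCD}: card=3000; try (B,merge)→4900, (B,hash)→6600, (D,hash)→19600, (B,nl)→31100, (D,nl_idx)→93200, (D,merge)→187000 …(+1); best=4900 via (B,merge)
  {ACE}: card=1920; try (A,hash)→1760, (E,hash)→3320, (A,merge)→6000, (A,nl)→10680, (E,merge)→20620, (E,nl)→97000; best=1760 via (A,hash)
  {ABC}: card=48000; try (B,hash)→8000, (A,hash)→18400, (B,merge)→23200, (A,merge)→186320, (A,nl)→246200, (B,nl)→481000; best=8000 via (B,hash)
  {BCE}: card=14400; try (B,hash)→6960, (B,merge)→8880, (E,hash)→18920, (B,nl)→145080, (E,merge)→186620, (E,nl)→726200; best=6960 via (B,hash)
  {ACDE}: card=480; try (A,hash)→2240, (E,hash)→2520, (A,merge)→3000, (A,nl)→4320, (D,hash)→5080, (E,merge)→5820 …(+4); best=2240 via (A,hash)
  {ABCD}: card=12000; try (B,hash)→7200, (A,hash)→8100, (B,merge)→8400, (A,merge)→44020, (D,hash)→57400, (A,nl)→64900 …(+4); best=7200 via (B,hash)
  {BCDE}: card=3600; try (B,merge)→5880, (B,hash)→7440, (E,hash)→8620, (D,hash)→22760, (B,nl)→37920, (E,merge)→44320 …(+4); best=5880 via (B,merge)
  {ABCE}: card=57600; try (B,hash)→9080, (A,hash)→21560, (B,merge)→27800, (E,hash)→56720, (A,merge)→223080, (A,nl)→294960 …(+3); best=9080 via (B,hash)
  {ABCDE}: card=14400; try (B,hash)→8120, (A,hash)→9680, (B,merge)→10040, (E,hash)→19920, (A,merge)→52800, (D,hash)→68080 …(+7); best=8120 via (B,hash)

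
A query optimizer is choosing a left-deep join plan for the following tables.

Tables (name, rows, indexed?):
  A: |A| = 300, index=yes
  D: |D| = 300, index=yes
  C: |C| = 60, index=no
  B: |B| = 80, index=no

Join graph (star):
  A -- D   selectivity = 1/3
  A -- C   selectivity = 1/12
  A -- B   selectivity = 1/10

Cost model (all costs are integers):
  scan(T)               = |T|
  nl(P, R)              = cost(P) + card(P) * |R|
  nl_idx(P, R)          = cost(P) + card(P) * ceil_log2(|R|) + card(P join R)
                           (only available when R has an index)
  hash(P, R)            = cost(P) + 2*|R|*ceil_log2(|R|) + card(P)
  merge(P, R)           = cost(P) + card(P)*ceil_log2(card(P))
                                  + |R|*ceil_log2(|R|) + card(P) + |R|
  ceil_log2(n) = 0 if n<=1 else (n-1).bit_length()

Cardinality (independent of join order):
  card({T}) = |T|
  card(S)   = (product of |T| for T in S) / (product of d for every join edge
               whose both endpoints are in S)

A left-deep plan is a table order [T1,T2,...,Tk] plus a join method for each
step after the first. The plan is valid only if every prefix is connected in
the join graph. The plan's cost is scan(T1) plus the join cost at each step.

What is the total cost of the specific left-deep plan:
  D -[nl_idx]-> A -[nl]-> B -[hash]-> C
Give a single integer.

2673720

step 1: scan D: cost=300, card=300
step 2: join A via nl_idx
    card(P join A) = 300*300/(3) = 30000
    cost = 300 + 300*9 + 30000 = 33000
step 3: join B via nl
    card(P join B) = 30000*80/(10) = 240000
    cost = 33000 + 30000*80 = 2433000
step 4: join C via hash
    card(P join C) = 240000*60/(12) = 1200000
    cost = 2433000 + 2*60*6 + 240000 = 2673720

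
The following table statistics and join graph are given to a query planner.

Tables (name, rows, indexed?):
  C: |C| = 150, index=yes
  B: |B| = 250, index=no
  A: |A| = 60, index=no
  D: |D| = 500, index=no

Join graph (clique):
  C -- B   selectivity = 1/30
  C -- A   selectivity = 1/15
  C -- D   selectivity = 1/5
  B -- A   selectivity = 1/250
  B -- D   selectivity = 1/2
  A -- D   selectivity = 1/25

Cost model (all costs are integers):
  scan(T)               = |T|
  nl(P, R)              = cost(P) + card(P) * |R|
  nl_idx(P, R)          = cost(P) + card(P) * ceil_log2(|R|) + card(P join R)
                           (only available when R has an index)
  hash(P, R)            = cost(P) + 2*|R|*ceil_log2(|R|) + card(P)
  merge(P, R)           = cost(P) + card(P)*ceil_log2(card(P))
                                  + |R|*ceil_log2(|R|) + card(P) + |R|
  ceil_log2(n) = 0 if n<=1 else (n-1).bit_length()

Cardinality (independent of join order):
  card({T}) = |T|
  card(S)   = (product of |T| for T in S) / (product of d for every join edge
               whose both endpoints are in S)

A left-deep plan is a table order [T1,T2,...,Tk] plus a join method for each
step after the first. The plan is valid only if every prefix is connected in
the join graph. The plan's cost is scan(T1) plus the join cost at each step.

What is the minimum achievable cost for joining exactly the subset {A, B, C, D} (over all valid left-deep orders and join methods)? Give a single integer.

6840

Selinger DP over subsets of {A,B,C,D}:
  {C}: scan cost=150, card=150
  {B}: scan cost=250, card=250
  {A}: scan cost=60, card=60
  {D}: scan cost=500, card=500
  {BC}: card=1250; try (C,hash)→2900, (C,nl_idx)→3500, (B,merge)→3750, (C,merge)→3850, (B,hash)→4300, (B,nl)→37650 …(+1); best=2900 via (C,hash)
  {AC}: card=600; try (A,hash)→1020, (C,nl_idx)→1140, (C,merge)→1830, (A,merge)→1920, (C,hash)→2520, (C,nl)→9060 …(+1); best=1020 via (A,hash)
  {CD}: card=15000; try (C,hash)→3400, (D,merge)→6500, (C,merge)→6850, (D,hash)→9300, (C,nl_idx)→19500, (D,nl)→75150 …(+1); best=3400 via (C,hash)
  {AB}: card=60; try (A,hash)→1220, (B,merge)→2730, (A,merge)→2920, (B,hash)→4120, (B,nl)→15060, (A,nl)→15250; best=1220 via (A,hash)
  {BD}: card=62500; try (B,hash)→5000, (D,merge)→7500, (B,merge)→7750, (D,hash)→9500, (D,nl)→125250, (B,nl)→125500; best=5000 via (B,hash)
  {AD}: card=1200; try (A,hash)→1720, (D,merge)→5480, (A,merge)→5920, (D,hash)→9120, (D,nl)→30060, (A,nl)→30500; best=1720 via (A,hash)
  {ABC}: card=20; try (C,nl_idx)→1720, (C,merge)→2990, (C,hash)→3680, (A,hash)→4870, (B,hash)→5620, (B,merge)→9870 …(+4); best=1720 via (C,nl_idx)
  {BCD}: card=62500; try (D,hash)→13150, (B,hash)→22400, (D,merge)→22900, (C,hash)→69900, (B,merge)→230650, (C,nl_idx)→567500 …(+4); best=13150 via (D,hash)
  {ACD}: card=2400; try (C,hash)→5320, (D,hash)→10620, (D,merge)→12620, (C,nl_idx)→13720, (C,merge)→17470, (A,hash)→19120 …(+4); best=5320 via (C,hash)
  {ABD}: card=600; try (D,merge)→6640, (B,hash)→6920, (D,hash)→10280, (B,merge)→18370, (D,nl)→31220, (A,hash)→68220 …(+3); best=6640 via (D,merge)
  {ABCD}: card=40; try (D,merge)→6840, (C,hash)→9640, (D,hash)→10740, (C,nl_idx)→11480, (D,nl)→11720, (B,hash)→11720 …(+7); best=6840 via (D,merge)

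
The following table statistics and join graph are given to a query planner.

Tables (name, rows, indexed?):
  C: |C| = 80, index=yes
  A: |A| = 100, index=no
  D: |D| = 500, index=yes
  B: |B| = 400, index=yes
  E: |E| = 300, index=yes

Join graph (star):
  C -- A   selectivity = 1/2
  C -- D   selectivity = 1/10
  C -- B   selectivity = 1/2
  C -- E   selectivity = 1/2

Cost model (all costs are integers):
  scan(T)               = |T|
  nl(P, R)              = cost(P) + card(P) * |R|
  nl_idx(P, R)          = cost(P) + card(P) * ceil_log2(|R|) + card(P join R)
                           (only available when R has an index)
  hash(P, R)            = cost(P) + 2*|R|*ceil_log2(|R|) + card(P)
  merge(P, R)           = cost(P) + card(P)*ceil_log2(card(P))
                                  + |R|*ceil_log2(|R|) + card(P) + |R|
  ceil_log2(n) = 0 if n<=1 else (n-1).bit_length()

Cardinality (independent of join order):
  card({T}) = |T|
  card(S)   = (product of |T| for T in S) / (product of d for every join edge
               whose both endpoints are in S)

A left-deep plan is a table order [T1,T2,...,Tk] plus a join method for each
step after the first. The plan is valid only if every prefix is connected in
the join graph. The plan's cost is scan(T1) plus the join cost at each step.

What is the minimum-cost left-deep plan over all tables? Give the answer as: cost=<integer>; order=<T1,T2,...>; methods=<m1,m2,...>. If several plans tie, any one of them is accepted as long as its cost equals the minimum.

cost=30220120; order=D,C,A,E,B; methods=hash,hash,hash,hash

Selinger DP (subsets sized 1..n):
  {C}: scan cost=80, card=80
  {A}: scan cost=100, card=100
  {D}: scan cost=500, card=500
  {B}: scan cost=400, card=400
  {E}: scan cost=300, card=300
  {AC}: card=4000; try (C,hash)→1320, (A,merge)→1520, (C,merge)→1540, (A,hash)→1560, (C,nl_idx)→4800, (A,nl)→8080 …(+1); best=1320 via (C,hash)
  {CD}: card=4000; try (C,hash)→2120, (D,nl_idx)→4800, (D,merge)→5720, (C,merge)→6140, (C,nl_idx)→8000, (D,hash)→9160 …(+2); best=2120 via (C,hash)
  {BC}: card=16000; try (C,hash)→1920, (B,merge)→4720, (C,merge)→5040, (B,hash)→7360, (B,nl_idx)→16800, (C,nl_idx)→19200 …(+2); best=1920 via (C,hash)
  {CE}: card=12000; try (C,hash)→1720, (E,merge)→3720, (C,merge)→3940, (E,hash)→5560, (E,nl_idx)→12800, (C,nl_idx)→14400 …(+2); best=1720 via (C,hash)
  {ACD}: card=200000; try (A,hash)→7520, (D,hash)→14320, (A,merge)→54920, (D,merge)→58320, (D,nl_idx)→237320, (A,nl)→402120 …(+1); best=7520 via (A,hash)
  {ABC}: card=800000; try (B,hash)→12520, (A,hash)→19320, (B,merge)→57320, (A,merge)→242720, (B,nl_idx)→837320, (B,nl)→1601320 …(+1); best=12520 via (B,hash)
  {ACE}: card=600000; try (E,hash)→10720, (A,hash)→15120, (E,merge)→56320, (A,merge)→182520, (E,nl_idx)→637320, (E,nl)→1201320 …(+1); best=10720 via (E,hash)
  {BCD}: card=800000; try (B,hash)→13320, (D,hash)→26920, (B,merge)→58120, (D,merge)→246920, (B,nl_idx)→838120, (D,nl_idx)→945920 …(+2); best=13320 via (B,hash)
  {CDE}: card=600000; try (E,hash)→11520, (D,hash)→22720, (E,merge)→57120, (D,merge)→186720, (E,nl_idx)→638120, (D,nl_idx)→709720 …(+2); best=11520 via (E,hash)
  {BCE}: card=2400000; try (B,hash)→20920, (E,hash)→23320, (B,merge)→185720, (E,merge)→244920, (B,nl_idx)→2509720, (E,nl_idx)→2545920 …(+2); best=20920 via (B,hash)
  {ABCD}: card=40000000; try (B,hash)→214720, (A,hash)→814720, (D,hash)→821520, (B,merge)→3811520, (A,merge)→16814120, (D,merge)→16817520 …(+5); best=214720 via (B,hash)
  {ACDE}: card=30000000; try (E,hash)→212920, (A,hash)→612920, (D,hash)→619720, (E,merge)→3810520, (A,merge)→12612320, (D,merge)→12615720 …(+5); best=212920 via (E,hash)
  {ABCE}: card=120000000; try (B,hash)→617920, (E,hash)→817920, (A,hash)→2422320, (B,merge)→12614720, (E,merge)→16815520, (A,merge)→55221720 …(+5); best=617920 via (B,hash)
  {BCDE}: card=120000000; try (B,hash)→618720, (E,hash)→818720, (D,hash)→2429920, (B,merge)→12615520, (E,merge)→16816320, (D,merge)→55225920 …(+6); best=618720 via (B,hash)
  {ABCDE}: card=6000000000; try (B,hash)→30220120, (E,hash)→40220120, (A,hash)→120620120, (D,hash)→120626920, (B,merge)→780216920, (E,merge)→1080217720 …(+9); best=30220120 via (B,hash)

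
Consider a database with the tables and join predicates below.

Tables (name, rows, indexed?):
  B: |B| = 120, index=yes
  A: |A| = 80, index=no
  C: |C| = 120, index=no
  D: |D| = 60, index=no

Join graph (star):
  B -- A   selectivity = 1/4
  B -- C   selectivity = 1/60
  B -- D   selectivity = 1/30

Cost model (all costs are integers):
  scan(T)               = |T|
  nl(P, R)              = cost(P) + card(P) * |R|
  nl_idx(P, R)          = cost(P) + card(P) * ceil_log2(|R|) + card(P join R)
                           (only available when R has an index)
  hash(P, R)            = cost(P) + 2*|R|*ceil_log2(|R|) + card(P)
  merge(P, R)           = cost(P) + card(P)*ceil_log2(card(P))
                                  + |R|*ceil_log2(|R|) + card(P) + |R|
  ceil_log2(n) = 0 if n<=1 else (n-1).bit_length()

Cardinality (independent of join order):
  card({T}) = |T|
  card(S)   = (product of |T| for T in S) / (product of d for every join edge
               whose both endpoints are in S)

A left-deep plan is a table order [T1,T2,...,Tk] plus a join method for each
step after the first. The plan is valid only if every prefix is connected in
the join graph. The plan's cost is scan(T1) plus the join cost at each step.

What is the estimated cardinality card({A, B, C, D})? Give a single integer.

Tables in S: A(80), B(120), C(120), D(60)
Edges inside S: B-A(d=4), B-C(d=60), B-D(d=30)
numerator = 80 * 120 * 120 * 60 = 69120000
denominator = 4 * 60 * 30 = 7200
card(S) = 69120000 / 7200 = 9600

9600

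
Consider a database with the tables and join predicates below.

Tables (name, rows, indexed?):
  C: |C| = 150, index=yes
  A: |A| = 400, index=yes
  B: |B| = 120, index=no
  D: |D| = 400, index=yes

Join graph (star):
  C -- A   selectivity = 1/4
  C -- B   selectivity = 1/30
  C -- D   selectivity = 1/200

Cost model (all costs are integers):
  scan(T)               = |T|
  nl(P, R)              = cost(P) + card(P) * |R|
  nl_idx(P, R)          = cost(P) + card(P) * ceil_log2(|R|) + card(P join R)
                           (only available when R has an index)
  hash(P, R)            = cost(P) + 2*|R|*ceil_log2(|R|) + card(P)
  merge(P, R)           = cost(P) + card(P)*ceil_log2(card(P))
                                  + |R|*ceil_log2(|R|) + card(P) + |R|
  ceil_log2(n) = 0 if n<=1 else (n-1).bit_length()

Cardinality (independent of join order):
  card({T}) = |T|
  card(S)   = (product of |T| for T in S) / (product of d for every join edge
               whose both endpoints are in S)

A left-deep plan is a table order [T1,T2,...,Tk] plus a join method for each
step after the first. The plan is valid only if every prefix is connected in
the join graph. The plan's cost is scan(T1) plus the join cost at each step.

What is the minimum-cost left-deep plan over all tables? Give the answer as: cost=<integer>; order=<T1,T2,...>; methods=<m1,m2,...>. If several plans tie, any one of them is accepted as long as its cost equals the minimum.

Selinger DP (subsets sized 1..n):
  {C}: scan cost=150, card=150
  {A}: scan cost=400, card=400
  {B}: scan cost=120, card=120
  {D}: scan cost=400, card=400
  {AC}: card=15000; try (C,hash)→3200, (A,merge)→5500, (C,merge)→5750, (A,hash)→7500, (A,nl_idx)→16500, (C,nl_idx)→18600 …(+2); best=3200 via (C,hash)
  {BC}: card=600; try (C,nl_idx)→1680, (B,hash)→1980, (C,merge)→2430, (B,merge)→2460, (C,hash)→2640, (C,nl)→18120 …(+1); best=1680 via (C,nl_idx)
  {CD}: card=300; try (D,nl_idx)→1800, (C,hash)→3200, (C,nl_idx)→3900, (D,merge)→5500, (C,merge)→5750, (D,hash)→7500 …(+2); best=1800 via (D,nl_idx)
  {ABC}: card=60000; try (A,hash)→9480, (A,merge)→12280, (B,hash)→19880, (A,nl_idx)→67080, (B,merge)→229160, (A,nl)→241680 …(+1); best=9480 via (A,hash)
  {ACD}: card=30000; try (A,merge)→8800, (A,hash)→9300, (D,hash)→25400, (A,nl_idx)→34500, (A,nl)→121800, (D,nl_idx)→168200 …(+2); best=8800 via (A,merge)
  {BCD}: card=1200; try (B,hash)→3780, (B,merge)→5760, (D,nl_idx)→8280, (D,hash)→9480, (D,merge)→12280, (B,nl)→37800 …(+1); best=3780 via (B,hash)
  {ABCD}: card=120000; try (A,hash)→12180, (A,merge)→22180, (B,hash)→40480, (D,hash)→76680, (A,nl_idx)→134580, (A,nl)→483780 …(+5); best=12180 via (A,hash)

cost=12180; order=C,D,B,A; methods=nl_idx,hash,hash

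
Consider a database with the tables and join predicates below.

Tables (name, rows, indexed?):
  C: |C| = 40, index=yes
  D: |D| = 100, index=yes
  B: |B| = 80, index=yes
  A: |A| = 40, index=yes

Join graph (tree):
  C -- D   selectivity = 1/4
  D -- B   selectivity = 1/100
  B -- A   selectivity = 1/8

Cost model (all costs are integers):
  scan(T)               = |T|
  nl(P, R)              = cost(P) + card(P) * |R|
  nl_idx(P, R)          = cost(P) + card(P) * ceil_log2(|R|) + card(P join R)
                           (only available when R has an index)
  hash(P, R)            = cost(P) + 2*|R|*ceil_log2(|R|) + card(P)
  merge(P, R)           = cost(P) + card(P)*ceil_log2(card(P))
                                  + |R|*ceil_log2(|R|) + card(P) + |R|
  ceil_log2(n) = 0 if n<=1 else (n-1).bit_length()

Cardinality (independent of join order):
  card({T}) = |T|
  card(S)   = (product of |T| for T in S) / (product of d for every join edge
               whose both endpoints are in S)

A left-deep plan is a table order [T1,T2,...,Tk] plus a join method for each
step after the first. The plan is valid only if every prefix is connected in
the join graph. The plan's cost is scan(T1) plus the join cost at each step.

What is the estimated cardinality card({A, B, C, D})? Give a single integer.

4000

Tables in S: A(40), B(80), C(40), D(100)
Edges inside S: C-D(d=4), D-B(d=100), B-A(d=8)
numerator = 40 * 80 * 40 * 100 = 12800000
denominator = 4 * 100 * 8 = 3200
card(S) = 12800000 / 3200 = 4000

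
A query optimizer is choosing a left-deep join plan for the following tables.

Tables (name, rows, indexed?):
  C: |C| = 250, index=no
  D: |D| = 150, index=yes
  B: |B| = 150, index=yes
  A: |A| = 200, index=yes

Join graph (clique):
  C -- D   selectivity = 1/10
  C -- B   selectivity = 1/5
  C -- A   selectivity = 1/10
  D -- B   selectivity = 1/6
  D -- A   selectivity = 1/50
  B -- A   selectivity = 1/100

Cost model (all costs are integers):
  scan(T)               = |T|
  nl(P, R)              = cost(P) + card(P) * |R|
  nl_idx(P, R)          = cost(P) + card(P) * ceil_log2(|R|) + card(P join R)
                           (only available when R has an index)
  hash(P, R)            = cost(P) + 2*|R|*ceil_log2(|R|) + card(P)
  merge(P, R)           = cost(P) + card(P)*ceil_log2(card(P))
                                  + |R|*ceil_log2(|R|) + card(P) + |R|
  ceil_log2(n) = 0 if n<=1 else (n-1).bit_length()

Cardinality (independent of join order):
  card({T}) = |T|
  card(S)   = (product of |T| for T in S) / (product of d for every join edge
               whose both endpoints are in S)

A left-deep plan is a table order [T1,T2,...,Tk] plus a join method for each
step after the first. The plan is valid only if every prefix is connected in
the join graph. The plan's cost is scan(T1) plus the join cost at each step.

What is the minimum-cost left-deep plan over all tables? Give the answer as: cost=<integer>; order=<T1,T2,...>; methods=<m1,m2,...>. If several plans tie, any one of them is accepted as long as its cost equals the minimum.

cost=7800; order=B,A,D,C; methods=nl_idx,nl_idx,merge

Selinger DP (subsets sized 1..n):
  {C}: scan cost=250, card=250
  {D}: scan cost=150, card=150
  {B}: scan cost=150, card=150
  {A}: scan cost=200, card=200
  {CD}: card=3750; try (D,hash)→2900, (C,merge)→3750, (D,merge)→3850, (C,hash)→4300, (D,nl_idx)→6000, (C,nl)→37650 …(+1); best=2900 via (D,hash)
  {BC}: card=7500; try (B,hash)→2900, (C,merge)→3750, (B,merge)→3850, (C,hash)→4300, (B,nl_idx)→9750, (C,nl)→37650 …(+1); best=2900 via (B,hash)
  {AC}: card=5000; try (A,hash)→3700, (C,merge)→4250, (A,merge)→4300, (C,hash)→4400, (A,nl_idx)→7250, (C,nl)→50200 …(+1); best=3700 via (A,hash)
  {BD}: card=3750; try (D,hash)→2700, (B,hash)→2700, (D,merge)→2850, (B,merge)→2850, (D,nl_idx)→5100, (B,nl_idx)→5100 …(+2); best=2700 via (D,hash)
  {AD}: card=600; try (A,nl_idx)→1950, (D,nl_idx)→2400, (D,hash)→2800, (A,merge)→3300, (D,merge)→3350, (A,hash)→3500 …(+2); best=1950 via (A,nl_idx)
  {AB}: card=300; try (A,nl_idx)→1650, (B,nl_idx)→2100, (B,hash)→2800, (A,merge)→3300, (B,merge)→3350, (A,hash)→3500 …(+2); best=1650 via (A,nl_idx)
  {BCD}: card=18750; try (B,hash)→9050, (C,hash)→10450, (D,hash)→12800, (B,nl_idx)→51650, (B,merge)→53000, (C,merge)→53700 …(+5); best=9050 via (B,hash)
  {ACD}: card=1500; try (C,hash)→6550, (A,hash)→9850, (C,merge)→10800, (D,hash)→11100, (A,nl_idx)→34400, (D,nl_idx)→45200 …(+5); best=6550 via (C,hash)
  {ABC}: card=1500; try (C,hash)→5950, (C,merge)→6900, (B,hash)→11100, (A,hash)→13600, (B,nl_idx)→45200, (A,nl_idx)→64400 …(+5); best=5950 via (C,hash)
  {ABD}: card=150; try (D,nl_idx)→4200, (D,hash)→4350, (B,hash)→4950, (D,merge)→6000, (B,nl_idx)→6900, (A,hash)→9650 …(+6); best=4200 via (D,nl_idx)
  {ABCD}: card=75; try (C,merge)→7800, (C,hash)→8350, (D,hash)→9850, (B,hash)→10450, (D,nl_idx)→18025, (B,nl_idx)→18625 …(+9); best=7800 via (C,merge)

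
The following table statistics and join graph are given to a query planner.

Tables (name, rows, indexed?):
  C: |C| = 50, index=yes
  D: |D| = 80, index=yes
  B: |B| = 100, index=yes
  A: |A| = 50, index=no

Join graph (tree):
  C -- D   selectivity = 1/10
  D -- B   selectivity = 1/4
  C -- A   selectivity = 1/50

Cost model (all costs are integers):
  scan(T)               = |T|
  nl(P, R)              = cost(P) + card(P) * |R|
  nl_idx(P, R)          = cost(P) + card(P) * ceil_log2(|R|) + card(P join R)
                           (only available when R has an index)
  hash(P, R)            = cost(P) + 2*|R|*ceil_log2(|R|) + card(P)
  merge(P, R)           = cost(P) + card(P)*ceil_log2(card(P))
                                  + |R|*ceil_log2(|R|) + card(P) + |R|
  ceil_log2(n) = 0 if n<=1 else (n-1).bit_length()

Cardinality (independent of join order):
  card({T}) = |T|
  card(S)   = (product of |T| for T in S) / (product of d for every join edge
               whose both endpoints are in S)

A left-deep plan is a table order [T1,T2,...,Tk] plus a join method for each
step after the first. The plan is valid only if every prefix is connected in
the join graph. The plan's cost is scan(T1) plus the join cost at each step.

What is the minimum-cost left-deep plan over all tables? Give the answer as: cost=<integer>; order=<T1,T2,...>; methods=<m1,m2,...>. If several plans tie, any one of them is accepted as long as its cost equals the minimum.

cost=2950; order=A,C,D,B; methods=nl_idx,nl_idx,hash

Selinger DP (subsets sized 1..n):
  {C}: scan cost=50, card=50
  {D}: scan cost=80, card=80
  {B}: scan cost=100, card=100
  {A}: scan cost=50, card=50
  {CD}: card=400; try (C,hash)→760, (D,nl_idx)→800, (C,nl_idx)→960, (D,merge)→1040, (C,merge)→1070, (D,hash)→1220 …(+2); best=760 via (C,hash)
  {AC}: card=50; try (C,nl_idx)→400, (C,hash)→700, (A,hash)→700, (C,merge)→750, (A,merge)→750, (C,nl)→2550 …(+1); best=400 via (C,nl_idx)
  {BD}: card=2000; try (D,hash)→1320, (B,merge)→1520, (D,merge)→1540, (B,hash)→1560, (B,nl_idx)→2640, (D,nl_idx)→2800 …(+2); best=1320 via (D,hash)
  {BCD}: card=10000; try (B,hash)→2560, (C,hash)→3920, (B,merge)→5560, (B,nl_idx)→13560, (C,nl_idx)→23320, (C,merge)→25670 …(+2); best=2560 via (B,hash)
  {ACD}: card=400; try (D,nl_idx)→1150, (D,merge)→1390, (D,hash)→1570, (A,hash)→1760, (D,nl)→4400, (A,merge)→5110 …(+1); best=1150 via (D,nl_idx)
  {ABCD}: card=10000; try (B,hash)→2950, (B,merge)→5950, (A,hash)→13160, (B,nl_idx)→13950, (B,nl)→41150, (A,merge)→152910 …(+1); best=2950 via (B,hash)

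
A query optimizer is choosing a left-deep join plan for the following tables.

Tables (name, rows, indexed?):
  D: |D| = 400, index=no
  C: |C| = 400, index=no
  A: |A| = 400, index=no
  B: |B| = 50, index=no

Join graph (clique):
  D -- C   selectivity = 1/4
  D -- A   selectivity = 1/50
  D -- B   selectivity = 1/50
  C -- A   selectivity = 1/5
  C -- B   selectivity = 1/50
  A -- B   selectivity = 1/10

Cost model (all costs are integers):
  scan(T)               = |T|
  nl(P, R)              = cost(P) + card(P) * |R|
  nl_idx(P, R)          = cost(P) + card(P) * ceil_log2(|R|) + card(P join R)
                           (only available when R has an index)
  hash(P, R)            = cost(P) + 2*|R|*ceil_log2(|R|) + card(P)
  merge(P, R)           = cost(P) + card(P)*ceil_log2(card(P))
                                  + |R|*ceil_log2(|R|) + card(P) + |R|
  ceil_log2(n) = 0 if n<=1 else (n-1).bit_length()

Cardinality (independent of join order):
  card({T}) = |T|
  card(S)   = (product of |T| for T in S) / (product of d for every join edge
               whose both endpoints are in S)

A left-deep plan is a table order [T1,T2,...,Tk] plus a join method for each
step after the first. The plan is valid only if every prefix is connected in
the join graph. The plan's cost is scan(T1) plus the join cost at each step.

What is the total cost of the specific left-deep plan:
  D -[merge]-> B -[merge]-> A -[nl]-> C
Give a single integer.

step 1: scan D: cost=400, card=400
step 2: join B via merge
    card(P join B) = 400*50/(50) = 400
    cost = 400 + 400*9 + 50*6 + 400 + 50 = 4750
step 3: join A via merge
    card(P join A) = 400*400/(50*10) = 320
    cost = 4750 + 400*9 + 400*9 + 400 + 400 = 12750
step 4: join C via nl
    card(P join C) = 320*400/(4*5*50) = 128
    cost = 12750 + 320*400 = 140750

140750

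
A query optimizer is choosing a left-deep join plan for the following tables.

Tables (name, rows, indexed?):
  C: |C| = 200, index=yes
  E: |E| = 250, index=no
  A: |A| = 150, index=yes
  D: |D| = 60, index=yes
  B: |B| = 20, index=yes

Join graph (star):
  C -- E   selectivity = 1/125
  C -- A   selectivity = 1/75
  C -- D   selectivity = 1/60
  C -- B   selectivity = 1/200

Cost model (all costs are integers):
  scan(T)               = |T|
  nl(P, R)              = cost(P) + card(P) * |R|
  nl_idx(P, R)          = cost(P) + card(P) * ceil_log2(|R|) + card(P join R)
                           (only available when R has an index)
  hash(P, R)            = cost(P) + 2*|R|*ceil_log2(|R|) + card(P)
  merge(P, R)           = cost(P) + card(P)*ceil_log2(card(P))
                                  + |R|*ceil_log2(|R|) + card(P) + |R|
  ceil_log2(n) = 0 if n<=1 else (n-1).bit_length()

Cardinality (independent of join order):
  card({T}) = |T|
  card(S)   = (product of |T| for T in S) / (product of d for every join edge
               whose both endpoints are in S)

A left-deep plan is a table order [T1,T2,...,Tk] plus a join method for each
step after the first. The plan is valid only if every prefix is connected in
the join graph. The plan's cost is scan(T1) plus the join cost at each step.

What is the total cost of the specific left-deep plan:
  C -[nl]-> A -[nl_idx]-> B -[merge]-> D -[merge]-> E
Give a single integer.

35470

step 1: scan C: cost=200, card=200
step 2: join A via nl
    card(P join A) = 200*150/(75) = 400
    cost = 200 + 200*150 = 30200
step 3: join B via nl_idx
    card(P join B) = 400*20/(200) = 40
    cost = 30200 + 400*5 + 40 = 32240
step 4: join D via merge
    card(P join D) = 40*60/(60) = 40
    cost = 32240 + 40*6 + 60*6 + 40 + 60 = 32940
step 5: join E via merge
    card(P join E) = 40*250/(125) = 80
    cost = 32940 + 40*6 + 250*8 + 40 + 250 = 35470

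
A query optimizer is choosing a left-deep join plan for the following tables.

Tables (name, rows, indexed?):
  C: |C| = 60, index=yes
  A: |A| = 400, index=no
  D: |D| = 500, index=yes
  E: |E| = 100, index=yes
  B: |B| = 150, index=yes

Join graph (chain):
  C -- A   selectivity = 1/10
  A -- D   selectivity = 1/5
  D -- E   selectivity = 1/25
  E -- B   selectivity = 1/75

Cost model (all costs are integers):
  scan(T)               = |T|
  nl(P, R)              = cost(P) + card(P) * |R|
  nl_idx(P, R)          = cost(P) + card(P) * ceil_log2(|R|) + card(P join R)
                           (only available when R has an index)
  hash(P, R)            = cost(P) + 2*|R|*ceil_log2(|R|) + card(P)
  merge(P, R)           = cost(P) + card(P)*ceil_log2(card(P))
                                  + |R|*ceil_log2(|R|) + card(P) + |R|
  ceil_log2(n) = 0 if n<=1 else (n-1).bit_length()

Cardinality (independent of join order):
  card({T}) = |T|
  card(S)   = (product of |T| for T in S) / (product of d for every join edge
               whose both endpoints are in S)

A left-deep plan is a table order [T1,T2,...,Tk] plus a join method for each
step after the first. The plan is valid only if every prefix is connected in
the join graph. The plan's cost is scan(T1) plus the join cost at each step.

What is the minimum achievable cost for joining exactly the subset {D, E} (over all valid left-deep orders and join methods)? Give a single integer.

2400

Selinger DP over subsets of {D,E}:
  {D}: scan cost=500, card=500
  {E}: scan cost=100, card=100
  {DE}: card=2000; try (E,hash)→2400, (D,nl_idx)→3000, (D,merge)→5900, (E,nl_idx)→6000, (E,merge)→6300, (D,hash)→9200 …(+2); best=2400 via (E,hash)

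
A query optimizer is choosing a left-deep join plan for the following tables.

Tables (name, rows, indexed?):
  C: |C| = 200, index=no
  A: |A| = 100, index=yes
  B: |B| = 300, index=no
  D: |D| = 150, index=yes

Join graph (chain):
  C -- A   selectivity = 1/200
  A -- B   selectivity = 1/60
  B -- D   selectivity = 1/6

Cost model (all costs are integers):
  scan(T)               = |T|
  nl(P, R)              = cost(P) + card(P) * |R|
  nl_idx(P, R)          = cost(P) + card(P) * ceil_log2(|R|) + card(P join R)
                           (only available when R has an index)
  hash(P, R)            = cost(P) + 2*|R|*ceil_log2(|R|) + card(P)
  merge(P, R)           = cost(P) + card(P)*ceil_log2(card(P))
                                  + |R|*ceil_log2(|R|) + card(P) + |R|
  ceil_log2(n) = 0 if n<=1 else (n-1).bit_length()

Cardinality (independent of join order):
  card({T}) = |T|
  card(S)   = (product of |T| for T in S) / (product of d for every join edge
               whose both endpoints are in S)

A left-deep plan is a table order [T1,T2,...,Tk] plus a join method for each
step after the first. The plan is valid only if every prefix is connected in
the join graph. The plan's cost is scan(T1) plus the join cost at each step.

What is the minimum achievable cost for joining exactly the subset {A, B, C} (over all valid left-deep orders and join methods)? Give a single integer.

5500

Selinger DP over subsets of {A,B,C}:
  {C}: scan cost=200, card=200
  {A}: scan cost=100, card=100
  {B}: scan cost=300, card=300
  {AC}: card=100; try (A,nl_idx)→1700, (A,hash)→1800, (C,merge)→2700, (A,merge)→2800, (C,hash)→3400, (C,nl)→20100 …(+1); best=1700 via (A,nl_idx)
  {AB}: card=500; try (A,hash)→2000, (A,nl_idx)→2900, (B,merge)→3900, (A,merge)→4100, (B,hash)→5600, (B,nl)→30100 …(+1); best=2000 via (A,hash)
  {ABC}: card=500; try (B,merge)→5500, (C,hash)→5700, (B,hash)→7200, (C,merge)→8800, (B,nl)→31700, (C,nl)→102000; best=5500 via (B,merge)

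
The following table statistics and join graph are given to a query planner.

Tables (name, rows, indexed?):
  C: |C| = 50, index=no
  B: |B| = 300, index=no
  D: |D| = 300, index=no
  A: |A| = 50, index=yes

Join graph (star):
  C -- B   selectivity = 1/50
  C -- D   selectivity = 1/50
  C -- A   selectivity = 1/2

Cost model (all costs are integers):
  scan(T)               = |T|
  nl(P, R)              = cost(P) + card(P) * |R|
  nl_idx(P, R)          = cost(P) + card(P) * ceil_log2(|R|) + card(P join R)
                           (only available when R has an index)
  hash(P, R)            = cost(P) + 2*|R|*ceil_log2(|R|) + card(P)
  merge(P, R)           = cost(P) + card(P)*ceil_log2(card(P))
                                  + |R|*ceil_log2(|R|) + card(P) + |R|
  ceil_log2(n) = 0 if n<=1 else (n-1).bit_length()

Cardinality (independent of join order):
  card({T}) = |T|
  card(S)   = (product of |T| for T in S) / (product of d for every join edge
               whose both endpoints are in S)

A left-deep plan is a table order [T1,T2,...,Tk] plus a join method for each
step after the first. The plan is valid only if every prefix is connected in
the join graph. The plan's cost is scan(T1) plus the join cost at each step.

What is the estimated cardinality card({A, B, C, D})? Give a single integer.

Tables in S: A(50), B(300), C(50), D(300)
Edges inside S: C-B(d=50), C-D(d=50), C-A(d=2)
numerator = 50 * 300 * 50 * 300 = 225000000
denominator = 50 * 50 * 2 = 5000
card(S) = 225000000 / 5000 = 45000

45000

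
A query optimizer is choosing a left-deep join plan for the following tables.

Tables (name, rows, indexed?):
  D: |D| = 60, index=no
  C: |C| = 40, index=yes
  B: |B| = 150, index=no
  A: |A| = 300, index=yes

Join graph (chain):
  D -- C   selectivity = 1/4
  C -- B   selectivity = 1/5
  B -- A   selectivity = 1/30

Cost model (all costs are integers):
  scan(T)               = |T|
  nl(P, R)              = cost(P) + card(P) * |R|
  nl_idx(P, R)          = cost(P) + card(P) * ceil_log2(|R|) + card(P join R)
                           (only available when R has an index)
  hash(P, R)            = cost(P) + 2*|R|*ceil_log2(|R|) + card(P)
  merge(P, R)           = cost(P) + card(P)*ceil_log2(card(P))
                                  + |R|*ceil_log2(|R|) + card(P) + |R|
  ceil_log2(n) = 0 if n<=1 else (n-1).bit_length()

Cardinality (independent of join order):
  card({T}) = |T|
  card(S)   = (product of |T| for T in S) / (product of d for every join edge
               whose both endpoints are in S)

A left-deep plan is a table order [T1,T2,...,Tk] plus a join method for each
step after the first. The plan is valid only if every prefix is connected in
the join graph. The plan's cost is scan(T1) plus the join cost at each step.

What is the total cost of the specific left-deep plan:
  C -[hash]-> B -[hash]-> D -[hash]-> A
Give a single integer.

27800

step 1: scan C: cost=40, card=40
step 2: join B via hash
    card(P join B) = 40*150/(5) = 1200
    cost = 40 + 2*150*8 + 40 = 2480
step 3: join D via hash
    card(P join D) = 1200*60/(4) = 18000
    cost = 2480 + 2*60*6 + 1200 = 4400
step 4: join A via hash
    card(P join A) = 18000*300/(30) = 180000
    cost = 4400 + 2*300*9 + 18000 = 27800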